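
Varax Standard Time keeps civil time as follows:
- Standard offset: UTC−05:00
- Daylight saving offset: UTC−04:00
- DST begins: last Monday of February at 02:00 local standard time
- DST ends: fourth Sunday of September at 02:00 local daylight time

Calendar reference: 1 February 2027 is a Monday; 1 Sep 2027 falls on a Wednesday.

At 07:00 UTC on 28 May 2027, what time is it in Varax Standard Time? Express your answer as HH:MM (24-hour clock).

03:00

1 February 2027 is a Monday, so Mondays fall on 1, 8, 15, 22; the last is February 22.
1 September 2027 is a Wednesday, so the first Sunday is September 5 and the fourth is September 26.
At the standard offset (UTC−05:00), 07:00 UTC − 5h = 02:00 Varax Standard Time standard time.
Daylight saving runs 22 February – 26 September; the standard-time date in Varax Standard Time, 28 May 2027, is inside that window, so Varax Standard Time is at UTC−04:00.
07:00 UTC − 4h = 03:00 local.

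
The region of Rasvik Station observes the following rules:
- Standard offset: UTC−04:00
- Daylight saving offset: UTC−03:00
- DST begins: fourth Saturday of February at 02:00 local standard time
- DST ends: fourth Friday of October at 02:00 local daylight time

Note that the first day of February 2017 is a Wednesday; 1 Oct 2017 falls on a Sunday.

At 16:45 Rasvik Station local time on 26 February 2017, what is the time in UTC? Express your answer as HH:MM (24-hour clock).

1 February 2017 is a Wednesday, so the first Saturday is February 4 and the fourth is February 25.
1 October 2017 is a Sunday, so the first Friday is October 6 and the fourth is October 27.
Daylight saving runs 25 February – 27 October; 26 February 2017 is inside that window, so Rasvik Station is at UTC−03:00.
16:45 local + 3h = 19:45 UTC.

19:45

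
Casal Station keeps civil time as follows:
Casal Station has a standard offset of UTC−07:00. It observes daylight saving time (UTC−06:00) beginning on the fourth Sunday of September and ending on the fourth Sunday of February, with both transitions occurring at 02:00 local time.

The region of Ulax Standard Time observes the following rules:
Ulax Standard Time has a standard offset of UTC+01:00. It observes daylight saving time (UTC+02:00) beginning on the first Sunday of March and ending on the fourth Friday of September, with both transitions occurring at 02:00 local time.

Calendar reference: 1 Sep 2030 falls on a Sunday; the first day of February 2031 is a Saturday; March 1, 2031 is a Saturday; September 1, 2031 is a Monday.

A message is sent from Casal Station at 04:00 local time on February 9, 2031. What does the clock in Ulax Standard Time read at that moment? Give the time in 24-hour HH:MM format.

11:00

1 September 2030 is a Sunday, so the first Sunday is September 1 and the fourth is September 22.
1 February 2031 is a Saturday, so the first Sunday is February 2 and the fourth is February 23.
February 9, 2031 falls between 22 September 2030 and 23 February 2031, so daylight saving is in effect and Casal Station is at UTC−06:00.
04:00 Casal Station + 6h = 10:00 UTC.
1 March 2031 is a Saturday, so the first Sunday is March 2.
1 September 2031 is a Monday, so the first Friday is September 5 and the fourth is September 26.
At the standard offset (UTC+01:00), 10:00 UTC + 1h = 11:00 Ulax Standard Time standard time.
Daylight saving runs 2 March – 26 September; the standard-time date in Ulax Standard Time, February 9, 2031, is outside that window, so Ulax Standard Time is on standard time at UTC+01:00.
10:00 UTC + 1h = 11:00 Ulax Standard Time.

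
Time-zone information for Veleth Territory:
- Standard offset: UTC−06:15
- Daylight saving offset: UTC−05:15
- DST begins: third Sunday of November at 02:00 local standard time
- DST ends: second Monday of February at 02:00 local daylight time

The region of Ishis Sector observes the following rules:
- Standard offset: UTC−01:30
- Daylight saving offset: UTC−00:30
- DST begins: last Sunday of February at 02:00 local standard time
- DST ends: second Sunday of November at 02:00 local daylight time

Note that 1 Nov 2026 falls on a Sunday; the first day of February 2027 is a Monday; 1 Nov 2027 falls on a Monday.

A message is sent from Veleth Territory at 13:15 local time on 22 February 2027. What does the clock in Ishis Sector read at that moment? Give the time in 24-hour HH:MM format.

18:00

1 November 2026 is a Sunday, so the first Sunday is November 1 and the third is November 15.
1 February 2027 is a Monday, so the first Monday is February 1 and the second is February 8.
22 February 2027 does not fall between 15 November 2026 and 8 February 2027, so daylight saving is not in effect and Veleth Territory is at UTC−06:15.
13:15 Veleth Territory + 6h15m = 19:30 UTC.
1 February 2027 is a Monday, so Sundays fall on 7, 14, 21, 28; the last is February 28.
1 November 2027 is a Monday, so the first Sunday is November 7 and the second is November 14.
At the standard offset (UTC−01:30), 19:30 UTC − 1h30m = 18:00 Ishis Sector standard time.
Daylight saving runs 28 February – 14 November; the standard-time date in Ishis Sector, 22 February 2027, is outside that window, so Ishis Sector is on standard time at UTC−01:30.
19:30 UTC − 1h30m = 18:00 Ishis Sector.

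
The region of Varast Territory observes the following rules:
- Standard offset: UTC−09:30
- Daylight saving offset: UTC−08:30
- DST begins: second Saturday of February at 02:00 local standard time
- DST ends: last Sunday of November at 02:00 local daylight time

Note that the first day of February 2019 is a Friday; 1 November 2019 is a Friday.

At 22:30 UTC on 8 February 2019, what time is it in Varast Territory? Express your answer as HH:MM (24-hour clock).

1 February 2019 is a Friday, so the first Saturday is February 2 and the second is February 9.
1 November 2019 is a Friday, so Sundays fall on 3, 10, 17, 24; the last is November 24.
At the standard offset (UTC−09:30), 22:30 UTC − 9h30m = 13:00 Varast Territory standard time.
Daylight saving runs 9 February – 24 November; the standard-time date in Varast Territory, 8 February 2019, is outside that window, so Varast Territory is on standard time at UTC−09:30.
22:30 UTC − 9h30m = 13:00 local.

13:00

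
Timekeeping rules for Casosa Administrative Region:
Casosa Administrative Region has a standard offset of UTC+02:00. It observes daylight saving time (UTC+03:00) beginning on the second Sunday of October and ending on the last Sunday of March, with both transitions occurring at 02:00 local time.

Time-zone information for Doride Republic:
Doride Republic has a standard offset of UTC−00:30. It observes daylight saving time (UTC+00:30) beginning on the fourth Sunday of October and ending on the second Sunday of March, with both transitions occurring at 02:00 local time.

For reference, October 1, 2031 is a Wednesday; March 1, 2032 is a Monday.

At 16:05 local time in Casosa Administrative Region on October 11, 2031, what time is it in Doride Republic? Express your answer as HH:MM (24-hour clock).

1 October 2031 is a Wednesday, so the first Sunday is October 5 and the second is October 12.
1 March 2032 is a Monday, so Sundays fall on 7, 14, 21, 28; the last is March 28.
Daylight saving runs 12 October 2031 – 28 March 2032; October 11, 2031 is outside that window, so Casosa Administrative Region is on standard time at UTC+02:00.
16:05 Casosa Administrative Region − 2h = 14:05 UTC.
1 October 2031 is a Wednesday, so the first Sunday is October 5 and the fourth is October 26.
1 March 2032 is a Monday, so the first Sunday is March 7 and the second is March 14.
At the standard offset (UTC−00:30), 14:05 UTC − 0h30m = 13:35 Doride Republic standard time.
The standard-time date in Doride Republic, October 11, 2031, does not fall between 26 October 2031 and 14 March 2032, so daylight saving is not in effect and Doride Republic is at UTC−00:30.
14:05 UTC − 0h30m = 13:35 Doride Republic.

13:35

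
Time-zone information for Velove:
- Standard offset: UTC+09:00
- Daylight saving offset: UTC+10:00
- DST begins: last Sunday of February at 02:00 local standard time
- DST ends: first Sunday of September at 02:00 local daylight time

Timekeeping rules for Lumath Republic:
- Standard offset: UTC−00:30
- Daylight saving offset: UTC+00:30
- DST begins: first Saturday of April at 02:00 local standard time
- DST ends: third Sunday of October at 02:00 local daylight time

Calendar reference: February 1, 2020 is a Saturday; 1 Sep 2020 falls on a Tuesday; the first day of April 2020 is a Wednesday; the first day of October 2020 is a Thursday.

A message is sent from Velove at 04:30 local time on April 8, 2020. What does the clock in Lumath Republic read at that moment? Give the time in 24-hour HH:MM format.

1 February 2020 is a Saturday, so Sundays fall on 2, 9, 16, 23; the last is February 23.
1 September 2020 is a Tuesday, so the first Sunday is September 6.
April 8, 2020 lies within the daylight-saving period (23 February – 6 September), so Velove is on daylight time, UTC+10:00.
04:30 Velove − 10h = 18:30 UTC (rolling into the previous day, 7 April 2020).
1 April 2020 is a Wednesday, so the first Saturday is April 4.
1 October 2020 is a Thursday, so the first Sunday is October 4 and the third is October 18.
At the standard offset (UTC−00:30), 18:30 UTC − 0h30m = 18:00 Lumath Republic standard time.
The standard-time date in Lumath Republic, April 7, 2020, lies within the daylight-saving period (4 April – 18 October), so Lumath Republic is on daylight time, UTC+00:30.
18:30 UTC + 0h30m = 19:00 Lumath Republic.

19:00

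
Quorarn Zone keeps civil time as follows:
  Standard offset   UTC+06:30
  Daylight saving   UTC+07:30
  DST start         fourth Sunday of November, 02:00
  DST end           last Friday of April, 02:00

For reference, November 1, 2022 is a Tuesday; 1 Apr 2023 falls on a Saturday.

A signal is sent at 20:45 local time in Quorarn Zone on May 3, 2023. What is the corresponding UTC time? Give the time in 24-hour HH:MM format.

1 November 2022 is a Tuesday, so the first Sunday is November 6 and the fourth is November 27.
1 April 2023 is a Saturday, so Fridays fall on 7, 14, 21, 28; the last is April 28.
May 3, 2023 does not fall between 27 November 2022 and 28 April 2023, so daylight saving is not in effect and Quorarn Zone is at UTC+06:30.
20:45 local − 6h30m = 14:15 UTC.

14:15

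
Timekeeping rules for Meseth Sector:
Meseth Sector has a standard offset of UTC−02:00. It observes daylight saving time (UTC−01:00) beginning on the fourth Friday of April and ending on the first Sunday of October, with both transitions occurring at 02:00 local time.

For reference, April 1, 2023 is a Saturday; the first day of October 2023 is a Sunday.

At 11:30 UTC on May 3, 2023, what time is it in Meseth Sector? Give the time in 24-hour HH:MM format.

1 April 2023 is a Saturday, so the first Friday is April 7 and the fourth is April 28.
1 October 2023 is a Sunday, so the first Sunday is October 1.
At the standard offset (UTC−02:00), 11:30 UTC − 2h = 09:30 Meseth Sector standard time.
Daylight saving runs 28 April – 1 October; the standard-time date in Meseth Sector, May 3, 2023, is inside that window, so Meseth Sector is at UTC−01:00.
11:30 UTC − 1h = 10:30 local.

10:30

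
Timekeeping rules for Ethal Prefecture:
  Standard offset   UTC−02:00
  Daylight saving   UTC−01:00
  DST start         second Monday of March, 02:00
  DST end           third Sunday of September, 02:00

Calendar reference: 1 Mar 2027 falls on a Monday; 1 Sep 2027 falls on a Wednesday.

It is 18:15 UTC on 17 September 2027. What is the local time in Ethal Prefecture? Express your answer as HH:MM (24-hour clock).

17:15

1 March 2027 is a Monday, so the first Monday is March 1 and the second is March 8.
1 September 2027 is a Wednesday, so the first Sunday is September 5 and the third is September 19.
At the standard offset (UTC−02:00), 18:15 UTC − 2h = 16:15 Ethal Prefecture standard time.
The standard-time date in Ethal Prefecture, 17 September 2027, lies within the daylight-saving period (8 March – 19 September), so Ethal Prefecture is on daylight time, UTC−01:00.
18:15 UTC − 1h = 17:15 local.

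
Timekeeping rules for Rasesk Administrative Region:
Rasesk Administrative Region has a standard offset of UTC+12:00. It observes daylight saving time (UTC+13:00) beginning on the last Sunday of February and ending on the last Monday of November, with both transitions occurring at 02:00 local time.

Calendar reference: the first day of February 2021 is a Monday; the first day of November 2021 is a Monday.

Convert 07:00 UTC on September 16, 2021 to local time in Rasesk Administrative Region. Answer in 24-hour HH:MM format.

20:00

1 February 2021 is a Monday, so Sundays fall on 7, 14, 21, 28; the last is February 28.
1 November 2021 is a Monday, so Mondays fall on 1, 8, 15, 22, 29; the last is November 29.
At the standard offset (UTC+12:00), 07:00 UTC + 12h = 19:00 Rasesk Administrative Region standard time.
The standard-time date in Rasesk Administrative Region, September 16, 2021, falls between 28 February and 29 November, so daylight saving is in effect and Rasesk Administrative Region is at UTC+13:00.
07:00 UTC + 13h = 20:00 local.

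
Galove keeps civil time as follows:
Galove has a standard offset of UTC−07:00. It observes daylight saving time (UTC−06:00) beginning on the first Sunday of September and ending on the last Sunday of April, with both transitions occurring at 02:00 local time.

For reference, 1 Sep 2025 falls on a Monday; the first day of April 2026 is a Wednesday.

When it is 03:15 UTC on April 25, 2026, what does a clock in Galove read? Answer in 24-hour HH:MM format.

1 September 2025 is a Monday, so the first Sunday is September 7.
1 April 2026 is a Wednesday, so Sundays fall on 5, 12, 19, 26; the last is April 26.
At the standard offset (UTC−07:00), 03:15 UTC − 7h = 20:15 Galove standard time (rolling into the previous day, 24 April 2026).
Daylight saving runs 7 September 2025 – 26 April 2026; the standard-time date in Galove, April 24, 2026, is inside that window, so Galove is at UTC−06:00.
03:15 UTC − 6h = 21:15 local (rolling into the previous day, 24 April 2026).

21:15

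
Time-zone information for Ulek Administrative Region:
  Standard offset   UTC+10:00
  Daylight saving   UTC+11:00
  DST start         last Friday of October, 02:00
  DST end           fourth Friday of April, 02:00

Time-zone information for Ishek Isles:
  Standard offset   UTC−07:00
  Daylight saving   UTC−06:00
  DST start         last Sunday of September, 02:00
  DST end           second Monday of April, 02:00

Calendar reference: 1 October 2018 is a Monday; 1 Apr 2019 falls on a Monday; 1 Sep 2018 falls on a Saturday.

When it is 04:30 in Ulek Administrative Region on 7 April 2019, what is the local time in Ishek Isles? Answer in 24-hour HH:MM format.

11:30

1 October 2018 is a Monday, so Fridays fall on 5, 12, 19, 26; the last is October 26.
1 April 2019 is a Monday, so the first Friday is April 5 and the fourth is April 26.
7 April 2019 falls between 26 October 2018 and 26 April 2019, so daylight saving is in effect and Ulek Administrative Region is at UTC+11:00.
04:30 Ulek Administrative Region − 11h = 17:30 UTC (rolling into the previous day, 6 April 2019).
1 September 2018 is a Saturday, so Sundays fall on 2, 9, 16, 23, 30; the last is September 30.
1 April 2019 is a Monday, so the first Monday is April 1 and the second is April 8.
At the standard offset (UTC−07:00), 17:30 UTC − 7h = 10:30 Ishek Isles standard time.
The standard-time date in Ishek Isles, 6 April 2019, falls between 30 September 2018 and 8 April 2019, so daylight saving is in effect and Ishek Isles is at UTC−06:00.
17:30 UTC − 6h = 11:30 Ishek Isles.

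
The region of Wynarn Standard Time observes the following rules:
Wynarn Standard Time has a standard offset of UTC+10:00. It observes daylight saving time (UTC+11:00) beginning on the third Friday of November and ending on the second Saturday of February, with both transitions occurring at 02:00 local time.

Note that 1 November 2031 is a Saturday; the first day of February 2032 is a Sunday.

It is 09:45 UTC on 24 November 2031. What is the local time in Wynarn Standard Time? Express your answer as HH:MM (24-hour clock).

20:45

1 November 2031 is a Saturday, so the first Friday is November 7 and the third is November 21.
1 February 2032 is a Sunday, so the first Saturday is February 7 and the second is February 14.
At the standard offset (UTC+10:00), 09:45 UTC + 10h = 19:45 Wynarn Standard Time standard time.
The standard-time date in Wynarn Standard Time, 24 November 2031, lies within the daylight-saving period (21 November 2031 – 14 February 2032), so Wynarn Standard Time is on daylight time, UTC+11:00.
09:45 UTC + 11h = 20:45 local.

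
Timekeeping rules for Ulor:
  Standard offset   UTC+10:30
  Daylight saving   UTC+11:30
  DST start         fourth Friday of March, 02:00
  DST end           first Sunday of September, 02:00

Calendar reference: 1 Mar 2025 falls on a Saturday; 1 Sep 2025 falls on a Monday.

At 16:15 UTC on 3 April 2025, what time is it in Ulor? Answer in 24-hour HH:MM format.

03:45

1 March 2025 is a Saturday, so the first Friday is March 7 and the fourth is March 28.
1 September 2025 is a Monday, so the first Sunday is September 7.
At the standard offset (UTC+10:30), 16:15 UTC + 10h30m = 02:45 Ulor standard time (rolling into the next day, 4 April 2025).
Daylight saving runs 28 March – 7 September; the standard-time date in Ulor, 4 April 2025, is inside that window, so Ulor is at UTC+11:30.
16:15 UTC + 11h30m = 03:45 local (rolling into the next day, 4 April 2025).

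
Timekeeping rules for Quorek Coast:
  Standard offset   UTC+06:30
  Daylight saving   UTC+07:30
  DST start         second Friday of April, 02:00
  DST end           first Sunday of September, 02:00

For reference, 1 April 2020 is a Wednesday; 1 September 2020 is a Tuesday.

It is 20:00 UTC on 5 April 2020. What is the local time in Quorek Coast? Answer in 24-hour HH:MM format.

02:30

1 April 2020 is a Wednesday, so the first Friday is April 3 and the second is April 10.
1 September 2020 is a Tuesday, so the first Sunday is September 6.
At the standard offset (UTC+06:30), 20:00 UTC + 6h30m = 02:30 Quorek Coast standard time (rolling into the next day, 6 April 2020).
Daylight saving runs 10 April – 6 September; the standard-time date in Quorek Coast, 6 April 2020, is outside that window, so Quorek Coast is on standard time at UTC+06:30.
20:00 UTC + 6h30m = 02:30 local (rolling into the next day, 6 April 2020).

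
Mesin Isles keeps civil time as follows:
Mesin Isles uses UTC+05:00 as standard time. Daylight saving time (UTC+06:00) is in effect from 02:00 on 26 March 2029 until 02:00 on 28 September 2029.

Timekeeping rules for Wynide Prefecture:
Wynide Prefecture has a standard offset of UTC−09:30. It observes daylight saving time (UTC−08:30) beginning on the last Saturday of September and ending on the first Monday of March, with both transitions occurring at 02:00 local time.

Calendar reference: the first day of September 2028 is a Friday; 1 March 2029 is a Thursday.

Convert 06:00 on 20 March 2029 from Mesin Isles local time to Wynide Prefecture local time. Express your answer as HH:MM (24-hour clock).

15:30

Daylight saving runs 26 March – 28 September; 20 March 2029 is outside that window, so Mesin Isles is on standard time at UTC+05:00.
06:00 Mesin Isles − 5h = 01:00 UTC.
1 September 2028 is a Friday, so Saturdays fall on 2, 9, 16, 23, 30; the last is September 30.
1 March 2029 is a Thursday, so the first Monday is March 5.
At the standard offset (UTC−09:30), 01:00 UTC − 9h30m = 15:30 Wynide Prefecture standard time (rolling into the previous day, 19 March 2029).
The standard-time date in Wynide Prefecture, 19 March 2029, is outside the daylight-saving period (30 September 2028 – 5 March 2029), so Wynide Prefecture is on standard time, UTC−09:30.
01:00 UTC − 9h30m = 15:30 Wynide Prefecture (rolling into the previous day, 19 March 2029).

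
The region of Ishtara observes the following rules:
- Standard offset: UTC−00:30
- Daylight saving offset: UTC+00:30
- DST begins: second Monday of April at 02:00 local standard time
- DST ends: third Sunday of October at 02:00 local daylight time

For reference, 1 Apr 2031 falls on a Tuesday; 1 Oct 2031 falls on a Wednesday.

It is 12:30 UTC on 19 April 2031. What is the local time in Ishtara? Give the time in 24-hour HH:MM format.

1 April 2031 is a Tuesday, so the first Monday is April 7 and the second is April 14.
1 October 2031 is a Wednesday, so the first Sunday is October 5 and the third is October 19.
At the standard offset (UTC−00:30), 12:30 UTC − 0h30m = 12:00 Ishtara standard time.
The standard-time date in Ishtara, 19 April 2031, lies within the daylight-saving period (14 April – 19 October), so Ishtara is on daylight time, UTC+00:30.
12:30 UTC + 0h30m = 13:00 local.

13:00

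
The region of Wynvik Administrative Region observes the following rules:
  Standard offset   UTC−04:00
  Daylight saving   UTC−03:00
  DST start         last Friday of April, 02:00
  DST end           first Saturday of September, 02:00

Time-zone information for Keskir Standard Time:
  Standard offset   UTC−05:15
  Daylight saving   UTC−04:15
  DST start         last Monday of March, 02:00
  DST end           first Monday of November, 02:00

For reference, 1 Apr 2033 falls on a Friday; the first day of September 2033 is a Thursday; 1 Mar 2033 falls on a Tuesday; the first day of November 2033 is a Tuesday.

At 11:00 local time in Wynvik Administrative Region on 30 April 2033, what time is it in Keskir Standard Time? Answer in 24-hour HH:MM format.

09:45

1 April 2033 is a Friday, so Fridays fall on 1, 8, 15, 22, 29; the last is April 29.
1 September 2033 is a Thursday, so the first Saturday is September 3.
30 April 2033 falls between 29 April and 3 September, so daylight saving is in effect and Wynvik Administrative Region is at UTC−03:00.
11:00 Wynvik Administrative Region + 3h = 14:00 UTC.
1 March 2033 is a Tuesday, so Mondays fall on 7, 14, 21, 28; the last is March 28.
1 November 2033 is a Tuesday, so the first Monday is November 7.
At the standard offset (UTC−05:15), 14:00 UTC − 5h15m = 08:45 Keskir Standard Time standard time.
The standard-time date in Keskir Standard Time, 30 April 2033, falls between 28 March and 7 November, so daylight saving is in effect and Keskir Standard Time is at UTC−04:15.
14:00 UTC − 4h15m = 09:45 Keskir Standard Time.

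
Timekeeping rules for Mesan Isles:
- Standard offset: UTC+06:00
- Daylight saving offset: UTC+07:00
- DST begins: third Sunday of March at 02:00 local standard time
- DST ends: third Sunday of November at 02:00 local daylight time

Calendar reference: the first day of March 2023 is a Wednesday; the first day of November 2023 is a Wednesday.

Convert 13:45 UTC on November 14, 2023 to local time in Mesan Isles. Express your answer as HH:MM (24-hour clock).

1 March 2023 is a Wednesday, so the first Sunday is March 5 and the third is March 19.
1 November 2023 is a Wednesday, so the first Sunday is November 5 and the third is November 19.
At the standard offset (UTC+06:00), 13:45 UTC + 6h = 19:45 Mesan Isles standard time.
The standard-time date in Mesan Isles, November 14, 2023, falls between 19 March and 19 November, so daylight saving is in effect and Mesan Isles is at UTC+07:00.
13:45 UTC + 7h = 20:45 local.

20:45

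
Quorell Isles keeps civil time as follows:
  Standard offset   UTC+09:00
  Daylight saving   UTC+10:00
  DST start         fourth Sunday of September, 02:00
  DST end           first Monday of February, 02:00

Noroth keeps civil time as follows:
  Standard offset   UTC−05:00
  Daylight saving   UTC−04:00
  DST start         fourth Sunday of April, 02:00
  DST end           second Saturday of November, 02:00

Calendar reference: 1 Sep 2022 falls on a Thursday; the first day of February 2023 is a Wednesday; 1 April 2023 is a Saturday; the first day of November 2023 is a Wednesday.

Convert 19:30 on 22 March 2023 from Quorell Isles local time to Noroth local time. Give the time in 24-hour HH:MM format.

1 September 2022 is a Thursday, so the first Sunday is September 4 and the fourth is September 25.
1 February 2023 is a Wednesday, so the first Monday is February 6.
22 March 2023 is outside the daylight-saving period (25 September 2022 – 6 February 2023), so Quorell Isles is on standard time, UTC+09:00.
19:30 Quorell Isles − 9h = 10:30 UTC.
1 April 2023 is a Saturday, so the first Sunday is April 2 and the fourth is April 23.
1 November 2023 is a Wednesday, so the first Saturday is November 4 and the second is November 11.
At the standard offset (UTC−05:00), 10:30 UTC − 5h = 05:30 Noroth standard time.
Daylight saving runs 23 April – 11 November; the standard-time date in Noroth, 22 March 2023, is outside that window, so Noroth is on standard time at UTC−05:00.
10:30 UTC − 5h = 05:30 Noroth.

05:30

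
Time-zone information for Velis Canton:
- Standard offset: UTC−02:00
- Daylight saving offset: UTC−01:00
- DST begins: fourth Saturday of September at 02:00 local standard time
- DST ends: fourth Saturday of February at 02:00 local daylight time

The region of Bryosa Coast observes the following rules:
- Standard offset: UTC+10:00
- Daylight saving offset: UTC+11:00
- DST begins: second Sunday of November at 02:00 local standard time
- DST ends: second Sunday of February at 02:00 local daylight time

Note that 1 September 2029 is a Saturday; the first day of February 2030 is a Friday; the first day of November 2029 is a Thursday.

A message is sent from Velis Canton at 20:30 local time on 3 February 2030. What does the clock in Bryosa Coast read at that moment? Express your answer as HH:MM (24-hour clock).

1 September 2029 is a Saturday, so the first Saturday is September 1 and the fourth is September 22.
1 February 2030 is a Friday, so the first Saturday is February 2 and the fourth is February 23.
Daylight saving runs 22 September 2029 – 23 February 2030; 3 February 2030 is inside that window, so Velis Canton is at UTC−01:00.
20:30 Velis Canton + 1h = 21:30 UTC.
1 November 2029 is a Thursday, so the first Sunday is November 4 and the second is November 11.
1 February 2030 is a Friday, so the first Sunday is February 3 and the second is February 10.
At the standard offset (UTC+10:00), 21:30 UTC + 10h = 07:30 Bryosa Coast standard time (rolling into the next day, 4 February 2030).
Daylight saving runs 11 November 2029 – 10 February 2030; the standard-time date in Bryosa Coast, 4 February 2030, is inside that window, so Bryosa Coast is at UTC+11:00.
21:30 UTC + 11h = 08:30 Bryosa Coast (rolling into the next day, 4 February 2030).

08:30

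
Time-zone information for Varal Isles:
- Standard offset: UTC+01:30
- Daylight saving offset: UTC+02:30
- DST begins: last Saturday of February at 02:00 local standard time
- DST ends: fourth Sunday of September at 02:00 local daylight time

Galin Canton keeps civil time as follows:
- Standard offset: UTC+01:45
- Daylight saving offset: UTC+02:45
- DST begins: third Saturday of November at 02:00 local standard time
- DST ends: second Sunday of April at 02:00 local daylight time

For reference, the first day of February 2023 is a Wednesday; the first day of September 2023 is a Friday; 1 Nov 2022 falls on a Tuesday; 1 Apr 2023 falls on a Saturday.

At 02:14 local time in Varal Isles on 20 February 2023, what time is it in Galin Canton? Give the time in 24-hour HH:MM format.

1 February 2023 is a Wednesday, so Saturdays fall on 4, 11, 18, 25; the last is February 25.
1 September 2023 is a Friday, so the first Sunday is September 3 and the fourth is September 24.
20 February 2023 is outside the daylight-saving period (25 February – 24 September), so Varal Isles is on standard time, UTC+01:30.
02:14 Varal Isles − 1h30m = 00:44 UTC.
1 November 2022 is a Tuesday, so the first Saturday is November 5 and the third is November 19.
1 April 2023 is a Saturday, so the first Sunday is April 2 and the second is April 9.
At the standard offset (UTC+01:45), 00:44 UTC + 1h45m = 02:29 Galin Canton standard time.
The standard-time date in Galin Canton, 20 February 2023, falls between 19 November 2022 and 9 April 2023, so daylight saving is in effect and Galin Canton is at UTC+02:45.
00:44 UTC + 2h45m = 03:29 Galin Canton.

03:29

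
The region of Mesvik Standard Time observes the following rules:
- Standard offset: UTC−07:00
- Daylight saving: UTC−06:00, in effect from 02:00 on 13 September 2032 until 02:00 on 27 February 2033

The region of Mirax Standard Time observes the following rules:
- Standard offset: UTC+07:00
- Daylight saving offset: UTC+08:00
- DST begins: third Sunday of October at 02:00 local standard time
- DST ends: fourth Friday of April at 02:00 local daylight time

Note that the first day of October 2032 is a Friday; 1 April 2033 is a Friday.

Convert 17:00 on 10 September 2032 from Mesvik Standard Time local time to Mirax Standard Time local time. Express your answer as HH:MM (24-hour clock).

07:00

Daylight saving runs 13 September 2032 – 27 February 2033; 10 September 2032 is outside that window, so Mesvik Standard Time is on standard time at UTC−07:00.
17:00 Mesvik Standard Time + 7h = 00:00 UTC (rolling into the next day, 11 September 2032).
1 October 2032 is a Friday, so the first Sunday is October 3 and the third is October 17.
1 April 2033 is a Friday, so the first Friday is April 1 and the fourth is April 22.
At the standard offset (UTC+07:00), 00:00 UTC + 7h = 07:00 Mirax Standard Time standard time.
The standard-time date in Mirax Standard Time, 11 September 2032, is outside the daylight-saving period (17 October 2032 – 22 April 2033), so Mirax Standard Time is on standard time, UTC+07:00.
00:00 UTC + 7h = 07:00 Mirax Standard Time.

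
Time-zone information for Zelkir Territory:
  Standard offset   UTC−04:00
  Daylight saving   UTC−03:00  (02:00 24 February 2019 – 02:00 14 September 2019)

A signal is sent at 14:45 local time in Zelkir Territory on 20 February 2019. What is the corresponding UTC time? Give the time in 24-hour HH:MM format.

18:45

20 February 2019 is outside the daylight-saving period (24 February – 14 September), so Zelkir Territory is on standard time, UTC−04:00.
14:45 local + 4h = 18:45 UTC.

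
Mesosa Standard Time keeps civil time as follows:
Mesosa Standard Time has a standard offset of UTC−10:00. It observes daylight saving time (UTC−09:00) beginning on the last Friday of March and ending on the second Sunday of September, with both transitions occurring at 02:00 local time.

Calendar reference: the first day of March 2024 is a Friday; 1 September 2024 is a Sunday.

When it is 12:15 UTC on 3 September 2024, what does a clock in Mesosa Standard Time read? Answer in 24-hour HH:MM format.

03:15

1 March 2024 is a Friday, so Fridays fall on 1, 8, 15, 22, 29; the last is March 29.
1 September 2024 is a Sunday, so the first Sunday is September 1 and the second is September 8.
At the standard offset (UTC−10:00), 12:15 UTC − 10h = 02:15 Mesosa Standard Time standard time.
The standard-time date in Mesosa Standard Time, 3 September 2024, falls between 29 March and 8 September, so daylight saving is in effect and Mesosa Standard Time is at UTC−09:00.
12:15 UTC − 9h = 03:15 local.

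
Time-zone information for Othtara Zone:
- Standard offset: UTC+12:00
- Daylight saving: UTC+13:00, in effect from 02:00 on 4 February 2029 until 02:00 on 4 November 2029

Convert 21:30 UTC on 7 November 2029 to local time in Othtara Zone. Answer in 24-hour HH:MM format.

09:30

At the standard offset (UTC+12:00), 21:30 UTC + 12h = 09:30 Othtara Zone standard time (rolling into the next day, 8 November 2029).
Daylight saving runs 4 February – 4 November; the standard-time date in Othtara Zone, 8 November 2029, is outside that window, so Othtara Zone is on standard time at UTC+12:00.
21:30 UTC + 12h = 09:30 local (rolling into the next day, 8 November 2029).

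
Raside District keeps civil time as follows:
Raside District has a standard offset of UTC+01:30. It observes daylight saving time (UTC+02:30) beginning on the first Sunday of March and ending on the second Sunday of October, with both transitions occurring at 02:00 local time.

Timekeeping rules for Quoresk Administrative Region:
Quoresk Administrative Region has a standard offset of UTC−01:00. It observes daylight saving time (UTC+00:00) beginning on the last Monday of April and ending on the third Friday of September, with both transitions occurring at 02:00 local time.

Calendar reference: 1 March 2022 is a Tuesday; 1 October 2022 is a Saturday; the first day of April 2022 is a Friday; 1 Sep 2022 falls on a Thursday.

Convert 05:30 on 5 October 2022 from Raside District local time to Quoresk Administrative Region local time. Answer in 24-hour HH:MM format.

02:00

1 March 2022 is a Tuesday, so the first Sunday is March 6.
1 October 2022 is a Saturday, so the first Sunday is October 2 and the second is October 9.
5 October 2022 falls between 6 March and 9 October, so daylight saving is in effect and Raside District is at UTC+02:30.
05:30 Raside District − 2h30m = 03:00 UTC.
1 April 2022 is a Friday, so Mondays fall on 4, 11, 18, 25; the last is April 25.
1 September 2022 is a Thursday, so the first Friday is September 2 and the third is September 16.
At the standard offset (UTC−01:00), 03:00 UTC − 1h = 02:00 Quoresk Administrative Region standard time.
The standard-time date in Quoresk Administrative Region, 5 October 2022, is outside the daylight-saving period (25 April – 16 September), so Quoresk Administrative Region is on standard time, UTC−01:00.
03:00 UTC − 1h = 02:00 Quoresk Administrative Region.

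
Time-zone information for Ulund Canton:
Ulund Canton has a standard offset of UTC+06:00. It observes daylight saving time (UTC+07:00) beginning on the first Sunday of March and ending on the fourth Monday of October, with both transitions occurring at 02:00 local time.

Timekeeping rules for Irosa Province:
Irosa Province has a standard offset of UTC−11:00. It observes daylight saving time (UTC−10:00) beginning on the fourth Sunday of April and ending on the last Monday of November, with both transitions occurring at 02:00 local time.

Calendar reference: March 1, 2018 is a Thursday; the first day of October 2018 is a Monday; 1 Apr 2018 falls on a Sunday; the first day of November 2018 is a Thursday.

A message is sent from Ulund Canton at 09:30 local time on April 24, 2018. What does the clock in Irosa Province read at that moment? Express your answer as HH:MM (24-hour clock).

16:30

1 March 2018 is a Thursday, so the first Sunday is March 4.
1 October 2018 is a Monday, so the first Monday is October 1 and the fourth is October 22.
April 24, 2018 falls between 4 March and 22 October, so daylight saving is in effect and Ulund Canton is at UTC+07:00.
09:30 Ulund Canton − 7h = 02:30 UTC.
1 April 2018 is a Sunday, so the first Sunday is April 1 and the fourth is April 22.
1 November 2018 is a Thursday, so Mondays fall on 5, 12, 19, 26; the last is November 26.
At the standard offset (UTC−11:00), 02:30 UTC − 11h = 15:30 Irosa Province standard time (rolling into the previous day, 23 April 2018).
Daylight saving runs 22 April – 26 November; the standard-time date in Irosa Province, April 23, 2018, is inside that window, so Irosa Province is at UTC−10:00.
02:30 UTC − 10h = 16:30 Irosa Province (rolling into the previous day, 23 April 2018).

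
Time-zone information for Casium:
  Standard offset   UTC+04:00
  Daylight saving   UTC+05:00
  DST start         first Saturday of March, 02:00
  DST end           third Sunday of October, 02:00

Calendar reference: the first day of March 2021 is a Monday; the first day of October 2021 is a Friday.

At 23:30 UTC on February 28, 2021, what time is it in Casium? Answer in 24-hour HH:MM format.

1 March 2021 is a Monday, so the first Saturday is March 6.
1 October 2021 is a Friday, so the first Sunday is October 3 and the third is October 17.
At the standard offset (UTC+04:00), 23:30 UTC + 4h = 03:30 Casium standard time (rolling into the next day, 1 March 2021).
The standard-time date in Casium, March 1, 2021, does not fall between 6 March and 17 October, so daylight saving is not in effect and Casium is at UTC+04:00.
23:30 UTC + 4h = 03:30 local (rolling into the next day, 1 March 2021).

03:30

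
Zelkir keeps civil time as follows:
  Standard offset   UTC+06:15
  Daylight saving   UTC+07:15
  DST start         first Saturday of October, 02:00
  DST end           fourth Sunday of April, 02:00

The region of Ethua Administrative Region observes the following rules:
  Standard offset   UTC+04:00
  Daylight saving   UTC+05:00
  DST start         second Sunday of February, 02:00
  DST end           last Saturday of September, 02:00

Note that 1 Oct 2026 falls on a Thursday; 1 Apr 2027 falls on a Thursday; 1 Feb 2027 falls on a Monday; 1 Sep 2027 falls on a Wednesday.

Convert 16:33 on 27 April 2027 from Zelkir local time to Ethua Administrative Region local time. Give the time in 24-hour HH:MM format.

15:18

1 October 2026 is a Thursday, so the first Saturday is October 3.
1 April 2027 is a Thursday, so the first Sunday is April 4 and the fourth is April 25.
27 April 2027 is outside the daylight-saving period (3 October 2026 – 25 April 2027), so Zelkir is on standard time, UTC+06:15.
16:33 Zelkir − 6h15m = 10:18 UTC.
1 February 2027 is a Monday, so the first Sunday is February 7 and the second is February 14.
1 September 2027 is a Wednesday, so Saturdays fall on 4, 11, 18, 25; the last is September 25.
At the standard offset (UTC+04:00), 10:18 UTC + 4h = 14:18 Ethua Administrative Region standard time.
The standard-time date in Ethua Administrative Region, 27 April 2027, falls between 14 February and 25 September, so daylight saving is in effect and Ethua Administrative Region is at UTC+05:00.
10:18 UTC + 5h = 15:18 Ethua Administrative Region.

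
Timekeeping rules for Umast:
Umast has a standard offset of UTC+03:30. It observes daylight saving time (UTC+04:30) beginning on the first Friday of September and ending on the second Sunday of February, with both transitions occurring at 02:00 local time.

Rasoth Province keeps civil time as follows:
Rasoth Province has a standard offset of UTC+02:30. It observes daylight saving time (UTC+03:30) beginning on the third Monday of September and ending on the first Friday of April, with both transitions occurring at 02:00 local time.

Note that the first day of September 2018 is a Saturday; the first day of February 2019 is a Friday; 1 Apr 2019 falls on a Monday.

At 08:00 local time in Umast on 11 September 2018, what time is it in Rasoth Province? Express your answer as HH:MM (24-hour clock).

06:00

1 September 2018 is a Saturday, so the first Friday is September 7.
1 February 2019 is a Friday, so the first Sunday is February 3 and the second is February 10.
Daylight saving runs 7 September 2018 – 10 February 2019; 11 September 2018 is inside that window, so Umast is at UTC+04:30.
08:00 Umast − 4h30m = 03:30 UTC.
1 September 2018 is a Saturday, so the first Monday is September 3 and the third is September 17.
1 April 2019 is a Monday, so the first Friday is April 5.
At the standard offset (UTC+02:30), 03:30 UTC + 2h30m = 06:00 Rasoth Province standard time.
The standard-time date in Rasoth Province, 11 September 2018, is outside the daylight-saving period (17 September 2018 – 5 April 2019), so Rasoth Province is on standard time, UTC+02:30.
03:30 UTC + 2h30m = 06:00 Rasoth Province.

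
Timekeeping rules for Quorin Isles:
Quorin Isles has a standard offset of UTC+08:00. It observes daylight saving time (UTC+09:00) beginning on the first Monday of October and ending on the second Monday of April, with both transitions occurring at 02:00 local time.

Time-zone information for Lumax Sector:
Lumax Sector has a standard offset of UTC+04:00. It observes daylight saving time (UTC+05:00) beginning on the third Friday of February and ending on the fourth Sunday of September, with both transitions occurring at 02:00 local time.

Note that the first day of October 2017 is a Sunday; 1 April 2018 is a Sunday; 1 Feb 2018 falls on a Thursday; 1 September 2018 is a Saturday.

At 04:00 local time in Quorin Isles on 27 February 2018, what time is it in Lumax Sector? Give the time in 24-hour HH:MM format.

1 October 2017 is a Sunday, so the first Monday is October 2.
1 April 2018 is a Sunday, so the first Monday is April 2 and the second is April 9.
27 February 2018 falls between 2 October 2017 and 9 April 2018, so daylight saving is in effect and Quorin Isles is at UTC+09:00.
04:00 Quorin Isles − 9h = 19:00 UTC (rolling into the previous day, 26 February 2018).
1 February 2018 is a Thursday, so the first Friday is February 2 and the third is February 16.
1 September 2018 is a Saturday, so the first Sunday is September 2 and the fourth is September 23.
At the standard offset (UTC+04:00), 19:00 UTC + 4h = 23:00 Lumax Sector standard time.
Daylight saving runs 16 February – 23 September; the standard-time date in Lumax Sector, 26 February 2018, is inside that window, so Lumax Sector is at UTC+05:00.
19:00 UTC + 5h = 00:00 Lumax Sector (rolling into the next day, 27 February 2018).

00:00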